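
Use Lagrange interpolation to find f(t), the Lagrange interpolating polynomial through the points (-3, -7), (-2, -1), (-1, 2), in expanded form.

Build the Lagrange basis polynomials:
L_0(t) = (t + 2)(t + 1) / [2] = (1/2)t^2 + (3/2)t + 1
L_1(t) = (t + 3)(t + 1) / [-1] = -t^2 - 4t - 3
L_2(t) = (t + 3)(t + 2) / [2] = (1/2)t^2 + (5/2)t + 3
f(t) = (-7)·L_0 + (-1)·L_1 + 2·L_2
  (-7)·L_0(t) = -(7/2)t^2 - (21/2)t - 7
  (-1)·L_1(t) = t^2 + 4t + 3
  2·L_2(t) = t^2 + 5t + 6
Adding term by term: -(3/2)t^2 - (3/2)t + 2

f(t) = -(3/2)t^2 - (3/2)t + 2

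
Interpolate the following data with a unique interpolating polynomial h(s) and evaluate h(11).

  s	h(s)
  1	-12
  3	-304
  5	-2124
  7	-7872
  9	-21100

-46512

L_0(11) = (8)·(6)·(4)·(2)/[(-2)·(-4)·(-6)·(-8)] = 1
L_1(11) = (10)·(6)·(4)·(2)/[(2)·(-2)·(-4)·(-6)] = -5
L_2(11) = (10)·(8)·(4)·(2)/[(4)·(2)·(-2)·(-4)] = 10
L_3(11) = (10)·(8)·(6)·(2)/[(6)·(4)·(2)·(-2)] = -10
L_4(11) = (10)·(8)·(6)·(4)/[(8)·(6)·(4)·(2)] = 5
Sum: (-12)·(1) + (-304)·(-5) + (-2124)·(10) + (-7872)·(-10) + (-21100)·(5) = -46512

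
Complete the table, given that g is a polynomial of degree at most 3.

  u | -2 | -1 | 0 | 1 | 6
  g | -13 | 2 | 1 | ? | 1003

8

The 4 known values determine g uniquely (degree ≤ 3).
Evaluate each Lagrange basis at u = 1:
L_0(1) = (2)·(1)·(-5)/[(-1)·(-2)·(-8)] = 5/8
L_1(1) = (3)·(1)·(-5)/[(1)·(-1)·(-7)] = -15/7
L_2(1) = (3)·(2)·(-5)/[(2)·(1)·(-6)] = 5/2
L_3(1) = (3)·(2)·(1)/[(8)·(7)·(6)] = 1/56
Sum: (-13)·(5/8) + 2·(-15/7) + 1·(5/2) + 1003·(1/56) = 8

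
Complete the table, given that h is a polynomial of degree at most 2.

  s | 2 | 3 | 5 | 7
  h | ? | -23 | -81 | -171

-6

The 3 known values determine h uniquely (degree ≤ 2).
L_0(2) = (-3)·(-5)/[(-2)·(-4)] = 15/8
L_1(2) = (-1)·(-5)/[(2)·(-2)] = -5/4
L_2(2) = (-1)·(-3)/[(4)·(2)] = 3/8
Sum: (-23)·(15/8) + (-81)·(-5/4) + (-171)·(3/8) = -6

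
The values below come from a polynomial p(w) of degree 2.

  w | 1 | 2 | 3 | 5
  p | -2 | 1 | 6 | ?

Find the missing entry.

The 3 known values determine p uniquely (degree ≤ 2).
L_0(5) = (3)·(2)/[(-1)·(-2)] = 3
L_1(5) = (4)·(2)/[(1)·(-1)] = -8
L_2(5) = (4)·(3)/[(2)·(1)] = 6
Sum: (-2)·(3) + 1·(-8) + 6·(6) = 22

22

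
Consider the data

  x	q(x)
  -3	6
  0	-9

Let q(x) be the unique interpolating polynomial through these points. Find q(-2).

L_0(-2) = (-2)/[(-3)] = 2/3
L_1(-2) = (1)/[(3)] = 1/3
Sum: 6·(2/3) + (-9)·(1/3) = 1

1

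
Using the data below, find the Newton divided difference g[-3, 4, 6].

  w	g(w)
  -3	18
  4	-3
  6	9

g[-3,4] = (-3 - 18) / (4 - (-3)) = -3
g[4,6] = (9 - (-3)) / (6 - 4) = 6
g[-3,4,6] = (6 - (-3)) / (6 - (-3)) = 1

1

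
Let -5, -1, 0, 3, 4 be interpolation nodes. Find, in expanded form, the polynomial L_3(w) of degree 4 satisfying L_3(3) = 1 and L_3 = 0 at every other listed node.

L_3(w) = -(1/96)w^4 - (1/48)w^3 + (19/96)w^2 + (5/24)w

L_3(w) = (w + 5)(w + 1)w(w - 4) / [(8)·(4)·(3)·(-1)]
       = (w^4 + 2w^3 - 19w^2 - 20w) / (-96)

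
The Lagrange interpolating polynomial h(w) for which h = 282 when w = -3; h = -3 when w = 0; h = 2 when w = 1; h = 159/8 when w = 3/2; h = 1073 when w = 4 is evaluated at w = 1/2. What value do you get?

L_0(1/2) = (1/2)·(-1/2)·(-1)·(-7/2)/[(-3)·(-4)·(-9/2)·(-7)] = -1/432
L_1(1/2) = (7/2)·(-1/2)·(-1)·(-7/2)/[(3)·(-1)·(-3/2)·(-4)] = 49/144
L_2(1/2) = (7/2)·(1/2)·(-1)·(-7/2)/[(4)·(1)·(-1/2)·(-3)] = 49/48
L_3(1/2) = (7/2)·(1/2)·(-1/2)·(-7/2)/[(9/2)·(3/2)·(1/2)·(-5/2)] = -49/135
L_4(1/2) = (7/2)·(1/2)·(-1/2)·(-1)/[(7)·(4)·(3)·(5/2)] = 1/240
Sum: 282·(-1/432) + (-3)·(49/144) + 2·(49/48) + 159/8·(-49/135) + 1073·(1/240) = -19/8

-19/8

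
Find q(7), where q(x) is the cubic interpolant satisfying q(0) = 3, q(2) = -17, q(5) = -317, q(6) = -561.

-907

L_0(7) = (5)·(2)·(1)/[(-2)·(-5)·(-6)] = -1/6
L_1(7) = (7)·(2)·(1)/[(2)·(-3)·(-4)] = 7/12
L_2(7) = (7)·(5)·(1)/[(5)·(3)·(-1)] = -7/3
L_3(7) = (7)·(5)·(2)/[(6)·(4)·(1)] = 35/12
Sum: 3·(-1/6) + (-17)·(7/12) + (-317)·(-7/3) + (-561)·(35/12) = -907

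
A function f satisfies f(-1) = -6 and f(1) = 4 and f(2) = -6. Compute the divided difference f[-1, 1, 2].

-5

f[-1,1] = (4 - (-6)) / (1 - (-1)) = 5
f[1,2] = (-6 - 4) / (2 - 1) = -10
f[-1,1,2] = (-10 - 5) / (2 - (-1)) = -5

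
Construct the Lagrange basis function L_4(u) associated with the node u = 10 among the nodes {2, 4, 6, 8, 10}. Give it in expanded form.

L_4(u) = (1/384)u^4 - (5/96)u^3 + (35/96)u^2 - (25/24)u + 1

L_4(u) = (u - 2)(u - 4)(u - 6)(u - 8) / [(8)·(6)·(4)·(2)]
       = (u^4 - 20u^3 + 140u^2 - 400u + 384) / (384)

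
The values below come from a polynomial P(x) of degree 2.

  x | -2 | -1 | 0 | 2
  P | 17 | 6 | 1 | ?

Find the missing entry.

The 3 known values determine P uniquely (degree ≤ 2).
L_0(2) = (3)·(2)/[(-1)·(-2)] = 3
L_1(2) = (4)·(2)/[(1)·(-1)] = -8
L_2(2) = (4)·(3)/[(2)·(1)] = 6
Sum: 17·(3) + 6·(-8) + 1·(6) = 9

9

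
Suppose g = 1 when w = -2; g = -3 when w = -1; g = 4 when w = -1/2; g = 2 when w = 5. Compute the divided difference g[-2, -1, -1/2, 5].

g[-2,-1] = (-3 - 1) / (-1 - (-2)) = -4
g[-1,-1/2] = (4 - (-3)) / (-1/2 - (-1)) = 14
g[-1/2,5] = (2 - 4) / (5 - (-1/2)) = -4/11
g[-2,-1,-1/2] = (14 - (-4)) / (-1/2 - (-2)) = 12
g[-1,-1/2,5] = (-4/11 - 14) / (5 - (-1)) = -79/33
g[-2,-1,-1/2,5] = (-79/33 - 12) / (5 - (-2)) = -475/231

-475/231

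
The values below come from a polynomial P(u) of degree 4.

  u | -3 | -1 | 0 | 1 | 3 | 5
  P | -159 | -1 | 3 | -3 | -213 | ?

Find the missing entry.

The 5 known values determine P uniquely (degree ≤ 4).
Evaluate each Lagrange basis at u = 5:
L_0(5) = (6)·(5)·(4)·(2)/[(-2)·(-3)·(-4)·(-6)] = 5/3
L_1(5) = (8)·(5)·(4)·(2)/[(2)·(-1)·(-2)·(-4)] = -20
L_2(5) = (8)·(6)·(4)·(2)/[(3)·(1)·(-1)·(-3)] = 128/3
L_3(5) = (8)·(6)·(5)·(2)/[(4)·(2)·(1)·(-2)] = -30
L_4(5) = (8)·(6)·(5)·(4)/[(6)·(4)·(3)·(2)] = 20/3
Sum: (-159)·(5/3) + (-1)·(-20) + 3·(128/3) + (-3)·(-30) + (-213)·(20/3) = -1447

-1447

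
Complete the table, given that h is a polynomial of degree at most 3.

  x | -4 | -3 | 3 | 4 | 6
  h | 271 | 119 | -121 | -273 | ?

The 4 known values determine h uniquely (degree ≤ 3).
Evaluate each Lagrange basis at x = 6:
L_0(6) = (9)·(3)·(2)/[(-1)·(-7)·(-8)] = -27/28
L_1(6) = (10)·(3)·(2)/[(1)·(-6)·(-7)] = 10/7
L_2(6) = (10)·(9)·(2)/[(7)·(6)·(-1)] = -30/7
L_3(6) = (10)·(9)·(3)/[(8)·(7)·(1)] = 135/28
Sum: 271·(-27/28) + 119·(10/7) + (-121)·(-30/7) + (-273)·(135/28) = -889

-889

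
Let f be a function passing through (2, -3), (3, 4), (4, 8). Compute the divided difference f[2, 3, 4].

-3/2

f[2,3] = (4 - (-3)) / (3 - 2) = 7
f[3,4] = (8 - 4) / (4 - 3) = 4
f[2,3,4] = (4 - 7) / (4 - 2) = -3/2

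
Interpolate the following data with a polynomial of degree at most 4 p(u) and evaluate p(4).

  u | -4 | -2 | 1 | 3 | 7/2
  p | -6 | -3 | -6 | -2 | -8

-38562/1925

Evaluate each Lagrange basis at u = 4:
L_0(4) = (6)·(3)·(1)·(1/2)/[(-2)·(-5)·(-7)·(-15/2)] = 3/175
L_1(4) = (8)·(3)·(1)·(1/2)/[(2)·(-3)·(-5)·(-11/2)] = -4/55
L_2(4) = (8)·(6)·(1)·(1/2)/[(5)·(3)·(-2)·(-5/2)] = 8/25
L_3(4) = (8)·(6)·(3)·(1/2)/[(7)·(5)·(2)·(-1/2)] = -72/35
L_4(4) = (8)·(6)·(3)·(1)/[(15/2)·(11/2)·(5/2)·(1/2)] = 768/275
Sum: (-6)·(3/175) + (-3)·(-4/55) + (-6)·(8/25) + (-2)·(-72/35) + (-8)·(768/275) = -38562/1925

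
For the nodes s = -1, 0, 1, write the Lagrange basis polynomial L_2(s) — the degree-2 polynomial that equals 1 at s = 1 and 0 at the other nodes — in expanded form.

L_2(s) = (1/2)s^2 + (1/2)s

L_2(s) = (s + 1)s / [(2)·(1)]
       = (s^2 + s) / (2)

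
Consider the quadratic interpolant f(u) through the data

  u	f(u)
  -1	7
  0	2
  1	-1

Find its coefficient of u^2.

1

The leading coefficient equals the top divided difference f[-1,0,1].
f[-1,0] = (2 - 7) / (0 - (-1)) = -5
f[0,1] = (-1 - 2) / (1 - 0) = -3
f[-1,0,1] = (-3 - (-5)) / (1 - (-1)) = 1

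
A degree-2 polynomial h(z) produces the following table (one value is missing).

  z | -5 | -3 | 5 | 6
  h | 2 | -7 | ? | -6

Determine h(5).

-937/99

The 3 known values determine h uniquely (degree ≤ 2).
Evaluate each Lagrange basis at z = 5:
L_0(5) = (8)·(-1)/[(-2)·(-11)] = -4/11
L_1(5) = (10)·(-1)/[(2)·(-9)] = 5/9
L_2(5) = (10)·(8)/[(11)·(9)] = 80/99
Sum: 2·(-4/11) + (-7)·(5/9) + (-6)·(80/99) = -937/99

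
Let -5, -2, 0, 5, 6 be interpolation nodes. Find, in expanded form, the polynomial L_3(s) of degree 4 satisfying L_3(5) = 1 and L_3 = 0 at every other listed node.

L_3(s) = -(1/350)s^4 - (1/350)s^3 + (16/175)s^2 + (6/35)s

L_3(s) = (s + 5)(s + 2)s(s - 6) / [(10)·(7)·(5)·(-1)]
       = (s^4 + s^3 - 32s^2 - 60s) / (-350)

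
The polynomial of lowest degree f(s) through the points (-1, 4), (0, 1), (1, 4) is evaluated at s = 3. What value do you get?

28

Using Newton's divided-difference form:
f[-1,0] = (1 - 4) / (0 - (-1)) = -3
f[0,1] = (4 - 1) / (1 - 0) = 3
f[-1,0,1] = (3 - (-3)) / (1 - (-1)) = 3
f(3) = 4 + (-3)·(4) + 3·(4)·(3) = 28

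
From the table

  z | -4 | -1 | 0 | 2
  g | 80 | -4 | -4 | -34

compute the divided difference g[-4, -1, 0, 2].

-2

g[-4,-1] = (-4 - 80) / (-1 - (-4)) = -28
g[-1,0] = (-4 - (-4)) / (0 - (-1)) = 0
g[0,2] = (-34 - (-4)) / (2 - 0) = -15
g[-4,-1,0] = (0 - (-28)) / (0 - (-4)) = 7
g[-1,0,2] = (-15 - 0) / (2 - (-1)) = -5
g[-4,-1,0,2] = (-5 - 7) / (2 - (-4)) = -2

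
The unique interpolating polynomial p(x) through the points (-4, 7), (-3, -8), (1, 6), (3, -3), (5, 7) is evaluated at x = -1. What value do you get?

-121/140

L_0(-1) = (2)·(-2)·(-4)·(-6)/[(-1)·(-5)·(-7)·(-9)] = -32/105
L_1(-1) = (3)·(-2)·(-4)·(-6)/[(1)·(-4)·(-6)·(-8)] = 3/4
L_2(-1) = (3)·(2)·(-4)·(-6)/[(5)·(4)·(-2)·(-4)] = 9/10
L_3(-1) = (3)·(2)·(-2)·(-6)/[(7)·(6)·(2)·(-2)] = -3/7
L_4(-1) = (3)·(2)·(-2)·(-4)/[(9)·(8)·(4)·(2)] = 1/12
Sum: 7·(-32/105) + (-8)·(3/4) + 6·(9/10) + (-3)·(-3/7) + 7·(1/12) = -121/140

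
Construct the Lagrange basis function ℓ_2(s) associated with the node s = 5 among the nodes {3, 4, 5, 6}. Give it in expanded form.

ℓ_2(s) = -(1/2)s^3 + (13/2)s^2 - 27s + 36

ℓ_2(s) = (s - 3)(s - 4)(s - 6) / [(2)·(1)·(-1)]
       = (s^3 - 13s^2 + 54s - 72) / (-2)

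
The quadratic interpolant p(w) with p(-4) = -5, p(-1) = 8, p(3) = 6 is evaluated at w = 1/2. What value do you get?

Using Newton's divided-difference form:
p[-4,-1] = (8 - (-5)) / (-1 - (-4)) = 13/3
p[-1,3] = (6 - 8) / (3 - (-1)) = -1/2
p[-4,-1,3] = (-1/2 - 13/3) / (3 - (-4)) = -29/42
p(1/2) = -5 + (13/3)·(9/2) + (-29/42)·(9/2)·(3/2) = 551/56

551/56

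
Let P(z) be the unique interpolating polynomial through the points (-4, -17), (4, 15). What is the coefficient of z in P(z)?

4

Build the Lagrange basis polynomials:
L_0(z) = (z - 4) / [-8] = -(1/8)z + 1/2
L_1(z) = (z + 4) / [8] = (1/8)z + 1/2
P(z) = (-17)·L_0 + 15·L_1
Only the coefficient of z is needed; take it from each L_i and combine:
(-17)·(-1/8) + 15·(1/8) = 4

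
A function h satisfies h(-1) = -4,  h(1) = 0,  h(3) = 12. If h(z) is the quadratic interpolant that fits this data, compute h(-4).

Evaluate each Lagrange basis at z = -4:
L_0(-4) = (-5)·(-7)/[(-2)·(-4)] = 35/8
L_1(-4) = (-3)·(-7)/[(2)·(-2)] = -21/4
L_2(-4) = (-3)·(-5)/[(4)·(2)] = 15/8
Sum: (-4)·(35/8) + 0 + 12·(15/8) = 5

5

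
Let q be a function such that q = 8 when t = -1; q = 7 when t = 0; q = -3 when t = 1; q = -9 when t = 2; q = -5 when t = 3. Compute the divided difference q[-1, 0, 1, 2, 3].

-7/24

q[-1,0] = (7 - 8) / (0 - (-1)) = -1
q[0,1] = (-3 - 7) / (1 - 0) = -10
q[1,2] = (-9 - (-3)) / (2 - 1) = -6
q[2,3] = (-5 - (-9)) / (3 - 2) = 4
q[-1,0,1] = (-10 - (-1)) / (1 - (-1)) = -9/2
q[0,1,2] = (-6 - (-10)) / (2 - 0) = 2
q[1,2,3] = (4 - (-6)) / (3 - 1) = 5
q[-1,0,1,2] = (2 - (-9/2)) / (2 - (-1)) = 13/6
q[0,1,2,3] = (5 - 2) / (3 - 0) = 1
q[-1,0,1,2,3] = (1 - 13/6) / (3 - (-1)) = -7/24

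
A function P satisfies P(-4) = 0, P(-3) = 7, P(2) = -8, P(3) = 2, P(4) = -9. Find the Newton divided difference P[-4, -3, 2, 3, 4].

-33/112

P[-4,-3] = (7 - 0) / (-3 - (-4)) = 7
P[-3,2] = (-8 - 7) / (2 - (-3)) = -3
P[2,3] = (2 - (-8)) / (3 - 2) = 10
P[3,4] = (-9 - 2) / (4 - 3) = -11
P[-4,-3,2] = (-3 - 7) / (2 - (-4)) = -5/3
P[-3,2,3] = (10 - (-3)) / (3 - (-3)) = 13/6
P[2,3,4] = (-11 - 10) / (4 - 2) = -21/2
P[-4,-3,2,3] = (13/6 - (-5/3)) / (3 - (-4)) = 23/42
P[-3,2,3,4] = (-21/2 - 13/6) / (4 - (-3)) = -38/21
P[-4,-3,2,3,4] = (-38/21 - 23/42) / (4 - (-4)) = -33/112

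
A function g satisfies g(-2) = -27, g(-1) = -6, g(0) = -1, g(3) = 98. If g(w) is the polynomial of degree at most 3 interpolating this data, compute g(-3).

Using Newton's divided-difference form:
g[-2,-1] = (-6 - (-27)) / (-1 - (-2)) = 21
g[-1,0] = (-1 - (-6)) / (0 - (-1)) = 5
g[0,3] = (98 - (-1)) / (3 - 0) = 33
g[-2,-1,0] = (5 - 21) / (0 - (-2)) = -8
g[-1,0,3] = (33 - 5) / (3 - (-1)) = 7
g[-2,-1,0,3] = (7 - (-8)) / (3 - (-2)) = 3
g(-3) = -27 + 21·(-1) + (-8)·(-1)·(-2) + 3·(-1)·(-2)·(-3) = -82

-82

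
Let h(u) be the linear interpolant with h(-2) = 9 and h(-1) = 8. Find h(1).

Evaluate each Lagrange basis at u = 1:
L_0(1) = (2)/[(-1)] = -2
L_1(1) = (3)/[(1)] = 3
Sum: 9·(-2) + 8·(3) = 6

6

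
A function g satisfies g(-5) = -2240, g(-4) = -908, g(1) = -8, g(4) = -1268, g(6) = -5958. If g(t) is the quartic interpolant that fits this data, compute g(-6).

Using Newton's divided-difference form:
g[-5,-4] = (-908 - (-2240)) / (-4 - (-5)) = 1332
g[-4,1] = (-8 - (-908)) / (1 - (-4)) = 180
g[1,4] = (-1268 - (-8)) / (4 - 1) = -420
g[4,6] = (-5958 - (-1268)) / (6 - 4) = -2345
g[-5,-4,1] = (180 - 1332) / (1 - (-5)) = -192
g[-4,1,4] = (-420 - 180) / (4 - (-4)) = -75
g[1,4,6] = (-2345 - (-420)) / (6 - 1) = -385
g[-5,-4,1,4] = (-75 - (-192)) / (4 - (-5)) = 13
g[-4,1,4,6] = (-385 - (-75)) / (6 - (-4)) = -31
g[-5,-4,1,4,6] = (-31 - 13) / (6 - (-5)) = -4
g(-6) = -2240 + 1332·(-1) + (-192)·(-1)·(-2) + 13·(-1)·(-2)·(-7) + (-4)·(-1)·(-2)·(-7)·(-10) = -4698

-4698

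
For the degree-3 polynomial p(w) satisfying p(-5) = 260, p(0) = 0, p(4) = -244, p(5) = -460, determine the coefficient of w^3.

-3

The leading coefficient equals the top divided difference p[-5,0,4,5].
p[-5,0] = (0 - 260) / (0 - (-5)) = -52
p[0,4] = (-244 - 0) / (4 - 0) = -61
p[4,5] = (-460 - (-244)) / (5 - 4) = -216
p[-5,0,4] = (-61 - (-52)) / (4 - (-5)) = -1
p[0,4,5] = (-216 - (-61)) / (5 - 0) = -31
p[-5,0,4,5] = (-31 - (-1)) / (5 - (-5)) = -3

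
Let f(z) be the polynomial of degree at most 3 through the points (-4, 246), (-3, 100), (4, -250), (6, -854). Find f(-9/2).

707/2

Evaluate each Lagrange basis at z = -9/2:
L_0(-9/2) = (-3/2)·(-17/2)·(-21/2)/[(-1)·(-8)·(-10)] = 1071/640
L_1(-9/2) = (-1/2)·(-17/2)·(-21/2)/[(1)·(-7)·(-9)] = -17/24
L_2(-9/2) = (-1/2)·(-3/2)·(-21/2)/[(8)·(7)·(-2)] = 9/128
L_3(-9/2) = (-1/2)·(-3/2)·(-17/2)/[(10)·(9)·(2)] = -17/480
Sum: 246·(1071/640) + 100·(-17/24) + (-250)·(9/128) + (-854)·(-17/480) = 707/2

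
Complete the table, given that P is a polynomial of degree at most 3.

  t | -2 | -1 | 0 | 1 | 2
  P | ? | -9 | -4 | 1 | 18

The 4 known values determine P uniquely (degree ≤ 3).
L_0(-2) = (-2)·(-3)·(-4)/[(-1)·(-2)·(-3)] = 4
L_1(-2) = (-1)·(-3)·(-4)/[(1)·(-1)·(-2)] = -6
L_2(-2) = (-1)·(-2)·(-4)/[(2)·(1)·(-1)] = 4
L_3(-2) = (-1)·(-2)·(-3)/[(3)·(2)·(1)] = -1
Sum: (-9)·(4) + (-4)·(-6) + 1·(4) + 18·(-1) = -26

-26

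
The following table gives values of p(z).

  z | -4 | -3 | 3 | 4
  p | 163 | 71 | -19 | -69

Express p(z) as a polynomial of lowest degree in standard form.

Newton's divided differences:
p[-4,-3] = (71 - 163) / (-3 - (-4)) = -92
p[-3,3] = (-19 - 71) / (3 - (-3)) = -15
p[3,4] = (-69 - (-19)) / (4 - 3) = -50
p[-4,-3,3] = (-15 - (-92)) / (3 - (-4)) = 11
p[-3,3,4] = (-50 - (-15)) / (4 - (-3)) = -5
p[-4,-3,3,4] = (-5 - 11) / (4 - (-4)) = -2
p(z) = 163 + (-92)·(z + 4) + 11·(z + 4)(z + 3) + (-2)·(z + 4)(z + 3)(z - 3)
Expanding: p(z) = -2z^3 + 3z^2 + 3z - 1

p(z) = -2z^3 + 3z^2 + 3z - 1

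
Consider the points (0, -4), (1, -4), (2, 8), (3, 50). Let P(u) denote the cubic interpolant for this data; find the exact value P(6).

536

Evaluate each Lagrange basis at u = 6:
L_0(6) = (5)·(4)·(3)/[(-1)·(-2)·(-3)] = -10
L_1(6) = (6)·(4)·(3)/[(1)·(-1)·(-2)] = 36
L_2(6) = (6)·(5)·(3)/[(2)·(1)·(-1)] = -45
L_3(6) = (6)·(5)·(4)/[(3)·(2)·(1)] = 20
Sum: (-4)·(-10) + (-4)·(36) + 8·(-45) + 50·(20) = 536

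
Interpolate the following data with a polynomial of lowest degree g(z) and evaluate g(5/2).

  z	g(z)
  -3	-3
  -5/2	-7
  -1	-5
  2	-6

Evaluate each Lagrange basis at z = 5/2:
L_0(5/2) = (5)·(7/2)·(1/2)/[(-1/2)·(-2)·(-5)] = -7/4
L_1(5/2) = (11/2)·(7/2)·(1/2)/[(1/2)·(-3/2)·(-9/2)] = 77/27
L_2(5/2) = (11/2)·(5)·(1/2)/[(2)·(3/2)·(-3)] = -55/36
L_3(5/2) = (11/2)·(5)·(7/2)/[(5)·(9/2)·(3)] = 77/54
Sum: (-3)·(-7/4) + (-7)·(77/27) + (-5)·(-55/36) + (-6)·(77/54) = -422/27

-422/27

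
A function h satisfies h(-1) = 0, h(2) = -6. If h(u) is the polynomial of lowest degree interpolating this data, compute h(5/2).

-7

Evaluate each Lagrange basis at u = 5/2:
L_0(5/2) = (1/2)/[(-3)] = -1/6
L_1(5/2) = (7/2)/[(3)] = 7/6
Sum: 0 + (-6)·(7/6) = -7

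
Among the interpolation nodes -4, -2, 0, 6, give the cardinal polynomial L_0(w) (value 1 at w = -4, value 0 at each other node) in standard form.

L_0(w) = (w + 2)w(w - 6) / [(-2)·(-4)·(-10)]
       = (w^3 - 4w^2 - 12w) / (-80)

L_0(w) = -(1/80)w^3 + (1/20)w^2 + (3/20)w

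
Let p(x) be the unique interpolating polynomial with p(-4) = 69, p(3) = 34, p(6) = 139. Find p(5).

Evaluate each Lagrange basis at x = 5:
L_0(5) = (2)·(-1)/[(-7)·(-10)] = -1/35
L_1(5) = (9)·(-1)/[(7)·(-3)] = 3/7
L_2(5) = (9)·(2)/[(10)·(3)] = 3/5
Sum: 69·(-1/35) + 34·(3/7) + 139·(3/5) = 96

96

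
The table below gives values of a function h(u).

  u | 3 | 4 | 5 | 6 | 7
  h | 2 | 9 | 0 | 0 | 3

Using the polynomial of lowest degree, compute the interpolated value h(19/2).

-37821/128

L_0(19/2) = (11/2)·(9/2)·(7/2)·(5/2)/[(-1)·(-2)·(-3)·(-4)] = 1155/128
L_1(19/2) = (13/2)·(9/2)·(7/2)·(5/2)/[(1)·(-1)·(-2)·(-3)] = -1365/32
L_2(19/2) = (13/2)·(11/2)·(7/2)·(5/2)/[(2)·(1)·(-1)·(-2)] = 5005/64
L_3(19/2) = (13/2)·(11/2)·(9/2)·(5/2)/[(3)·(2)·(1)·(-1)] = -2145/32
L_4(19/2) = (13/2)·(11/2)·(9/2)·(7/2)/[(4)·(3)·(2)·(1)] = 3003/128
Sum: 2·(1155/128) + 9·(-1365/32) + 0 + 0 + 3·(3003/128) = -37821/128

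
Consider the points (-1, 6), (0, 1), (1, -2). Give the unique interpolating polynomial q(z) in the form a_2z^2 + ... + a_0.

q(z) = z^2 - 4z + 1

L_0(z) = z(z - 1) / [2] = (1/2)z^2 - (1/2)z
L_1(z) = (z + 1)(z - 1) / [-1] = -z^2 + 1
L_2(z) = (z + 1)z / [2] = (1/2)z^2 + (1/2)z
q(z) = 6·L_0 + 1·L_1 + (-2)·L_2
  6·L_0(z) = 3z^2 - 3z
  1·L_1(z) = -z^2 + 1
  (-2)·L_2(z) = -z^2 - z
Adding term by term: z^2 - 4z + 1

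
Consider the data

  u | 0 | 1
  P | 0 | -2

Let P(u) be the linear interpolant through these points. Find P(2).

Evaluate each Lagrange basis at u = 2:
L_0(2) = (1)/[(-1)] = -1
L_1(2) = (2)/[(1)] = 2
Sum: 0 + (-2)·(2) = -4

-4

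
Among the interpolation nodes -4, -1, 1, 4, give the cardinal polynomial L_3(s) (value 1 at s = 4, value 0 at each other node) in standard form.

L_3(s) = (s + 4)(s + 1)(s - 1) / [(8)·(5)·(3)]
       = (s^3 + 4s^2 - s - 4) / (120)

L_3(s) = (1/120)s^3 + (1/30)s^2 - (1/120)s - 1/30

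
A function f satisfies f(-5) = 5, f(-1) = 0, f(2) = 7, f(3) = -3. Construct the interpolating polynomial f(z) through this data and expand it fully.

L_0(z) = (z + 1)(z - 2)(z - 3) / [-224] = -(1/224)z^3 + (1/56)z^2 - (1/224)z - 3/112
L_1(z) = (z + 5)(z - 2)(z - 3) / [48] = (1/48)z^3 - (19/48)z + 5/8
L_2(z) = (z + 5)(z + 1)(z - 3) / [-21] = -(1/21)z^3 - (1/7)z^2 + (13/21)z + 5/7
L_3(z) = (z + 5)(z + 1)(z - 2) / [32] = (1/32)z^3 + (1/8)z^2 - (7/32)z - 5/16
f(z) = 5·L_0 + 0·L_1 + 7·L_2 + (-3)·L_3
  5·L_0(z) = -(5/224)z^3 + (5/56)z^2 - (5/224)z - 15/112
  0·L_1(z) = 0
  7·L_2(z) = -(1/3)z^3 - z^2 + (13/3)z + 5
  (-3)·L_3(z) = -(3/32)z^3 - (3/8)z^2 + (21/32)z + 15/16
Adding term by term: -(151/336)z^3 - (9/7)z^2 + (1669/336)z + 325/56

f(z) = -(151/336)z^3 - (9/7)z^2 + (1669/336)z + 325/56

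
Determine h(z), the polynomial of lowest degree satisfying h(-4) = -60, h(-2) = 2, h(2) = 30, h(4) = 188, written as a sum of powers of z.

Build the Lagrange basis polynomials:
L_0(z) = (z + 2)(z - 2)(z - 4) / [-96] = -(1/96)z^3 + (1/24)z^2 + (1/24)z - 1/6
L_1(z) = (z + 4)(z - 2)(z - 4) / [48] = (1/48)z^3 - (1/24)z^2 - (1/3)z + 2/3
L_2(z) = (z + 4)(z + 2)(z - 4) / [-48] = -(1/48)z^3 - (1/24)z^2 + (1/3)z + 2/3
L_3(z) = (z + 4)(z + 2)(z - 2) / [96] = (1/96)z^3 + (1/24)z^2 - (1/24)z - 1/6
h(z) = (-60)·L_0 + 2·L_1 + 30·L_2 + 188·L_3
  (-60)·L_0(z) = (5/8)z^3 - (5/2)z^2 - (5/2)z + 10
  2·L_1(z) = (1/24)z^3 - (1/12)z^2 - (2/3)z + 4/3
  30·L_2(z) = -(5/8)z^3 - (5/4)z^2 + 10z + 20
  188·L_3(z) = (47/24)z^3 + (47/6)z^2 - (47/6)z - 94/3
Adding term by term: 2z^3 + 4z^2 - z

h(z) = 2z^3 + 4z^2 - z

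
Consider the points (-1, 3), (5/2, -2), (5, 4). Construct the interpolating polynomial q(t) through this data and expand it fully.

Newton's divided differences:
q[-1,5/2] = (-2 - 3) / (5/2 - (-1)) = -10/7
q[5/2,5] = (4 - (-2)) / (5 - 5/2) = 12/5
q[-1,5/2,5] = (12/5 - (-10/7)) / (5 - (-1)) = 67/105
q(t) = 3 + (-10/7)·(t + 1) + (67/105)·(t + 1)(t - 5/2)
Expanding: q(t) = (67/105)t^2 - (167/70)t - 1/42

q(t) = (67/105)t^2 - (167/70)t - 1/42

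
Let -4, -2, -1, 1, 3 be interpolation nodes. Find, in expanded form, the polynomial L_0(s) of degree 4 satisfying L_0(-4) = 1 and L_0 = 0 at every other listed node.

L_0(s) = (s + 2)(s + 1)(s - 1)(s - 3) / [(-2)·(-3)·(-5)·(-7)]
       = (s^4 - s^3 - 7s^2 + s + 6) / (210)

L_0(s) = (1/210)s^4 - (1/210)s^3 - (1/30)s^2 + (1/210)s + 1/35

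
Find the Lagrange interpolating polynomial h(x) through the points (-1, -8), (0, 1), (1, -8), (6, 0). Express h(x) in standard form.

L_0(x) = x(x - 1)(x - 6) / [-14] = -(1/14)x^3 + (1/2)x^2 - (3/7)x
L_1(x) = (x + 1)(x - 1)(x - 6) / [6] = (1/6)x^3 - x^2 - (1/6)x + 1
L_2(x) = (x + 1)x(x - 6) / [-10] = -(1/10)x^3 + (1/2)x^2 + (3/5)x
L_3(x) = (x + 1)x(x - 1) / [210] = (1/210)x^3 - (1/210)x
h(x) = (-8)·L_0 + 1·L_1 + (-8)·L_2 + 0·L_3
  (-8)·L_0(x) = (4/7)x^3 - 4x^2 + (24/7)x
  1·L_1(x) = (1/6)x^3 - x^2 - (1/6)x + 1
  (-8)·L_2(x) = (4/5)x^3 - 4x^2 - (24/5)x
  0·L_3(x) = 0
Adding term by term: (323/210)x^3 - 9x^2 - (323/210)x + 1

h(x) = (323/210)x^3 - 9x^2 - (323/210)x + 1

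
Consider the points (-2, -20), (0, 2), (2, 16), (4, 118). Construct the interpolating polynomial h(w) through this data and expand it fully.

Build the Lagrange basis polynomials:
L_0(w) = w(w - 2)(w - 4) / [-48] = -(1/48)w^3 + (1/8)w^2 - (1/6)w
L_1(w) = (w + 2)(w - 2)(w - 4) / [16] = (1/16)w^3 - (1/4)w^2 - (1/4)w + 1
L_2(w) = (w + 2)w(w - 4) / [-16] = -(1/16)w^3 + (1/8)w^2 + (1/2)w
L_3(w) = (w + 2)w(w - 2) / [48] = (1/48)w^3 - (1/12)w
h(w) = (-20)·L_0 + 2·L_1 + 16·L_2 + 118·L_3
  (-20)·L_0(w) = (5/12)w^3 - (5/2)w^2 + (10/3)w
  2·L_1(w) = (1/8)w^3 - (1/2)w^2 - (1/2)w + 2
  16·L_2(w) = -w^3 + 2w^2 + 8w
  118·L_3(w) = (59/24)w^3 - (59/6)w
Adding term by term: 2w^3 - w^2 + w + 2

h(w) = 2w^3 - w^2 + w + 2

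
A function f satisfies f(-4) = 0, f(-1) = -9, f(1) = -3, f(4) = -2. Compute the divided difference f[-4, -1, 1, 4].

f[-4,-1] = (-9 - 0) / (-1 - (-4)) = -3
f[-1,1] = (-3 - (-9)) / (1 - (-1)) = 3
f[1,4] = (-2 - (-3)) / (4 - 1) = 1/3
f[-4,-1,1] = (3 - (-3)) / (1 - (-4)) = 6/5
f[-1,1,4] = (1/3 - 3) / (4 - (-1)) = -8/15
f[-4,-1,1,4] = (-8/15 - 6/5) / (4 - (-4)) = -13/60

-13/60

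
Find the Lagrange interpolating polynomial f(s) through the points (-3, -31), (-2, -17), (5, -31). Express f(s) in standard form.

f(s) = -2s^2 + 4s - 1

Build the Lagrange basis polynomials:
L_0(s) = (s + 2)(s - 5) / [8] = (1/8)s^2 - (3/8)s - 5/4
L_1(s) = (s + 3)(s - 5) / [-7] = -(1/7)s^2 + (2/7)s + 15/7
L_2(s) = (s + 3)(s + 2) / [56] = (1/56)s^2 + (5/56)s + 3/28
f(s) = (-31)·L_0 + (-17)·L_1 + (-31)·L_2
  (-31)·L_0(s) = -(31/8)s^2 + (93/8)s + 155/4
  (-17)·L_1(s) = (17/7)s^2 - (34/7)s - 255/7
  (-31)·L_2(s) = -(31/56)s^2 - (155/56)s - 93/28
Adding term by term: -2s^2 + 4s - 1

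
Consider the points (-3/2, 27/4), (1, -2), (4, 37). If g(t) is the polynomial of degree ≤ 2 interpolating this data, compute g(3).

18

L_0(3) = (2)·(-1)/[(-5/2)·(-11/2)] = -8/55
L_1(3) = (9/2)·(-1)/[(5/2)·(-3)] = 3/5
L_2(3) = (9/2)·(2)/[(11/2)·(3)] = 6/11
Sum: 27/4·(-8/55) + (-2)·(3/5) + 37·(6/11) = 18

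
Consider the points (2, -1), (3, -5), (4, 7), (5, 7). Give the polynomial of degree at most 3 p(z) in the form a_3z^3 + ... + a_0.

p(z) = -(14/3)z^3 + 50z^2 - (496/3)z + 167

Build the Lagrange basis polynomials:
L_0(z) = (z - 3)(z - 4)(z - 5) / [-6] = -(1/6)z^3 + 2z^2 - (47/6)z + 10
L_1(z) = (z - 2)(z - 4)(z - 5) / [2] = (1/2)z^3 - (11/2)z^2 + 19z - 20
L_2(z) = (z - 2)(z - 3)(z - 5) / [-2] = -(1/2)z^3 + 5z^2 - (31/2)z + 15
L_3(z) = (z - 2)(z - 3)(z - 4) / [6] = (1/6)z^3 - (3/2)z^2 + (13/3)z - 4
p(z) = (-1)·L_0 + (-5)·L_1 + 7·L_2 + 7·L_3
  (-1)·L_0(z) = (1/6)z^3 - 2z^2 + (47/6)z - 10
  (-5)·L_1(z) = -(5/2)z^3 + (55/2)z^2 - 95z + 100
  7·L_2(z) = -(7/2)z^3 + 35z^2 - (217/2)z + 105
  7·L_3(z) = (7/6)z^3 - (21/2)z^2 + (91/3)z - 28
Adding term by term: -(14/3)z^3 + 50z^2 - (496/3)z + 167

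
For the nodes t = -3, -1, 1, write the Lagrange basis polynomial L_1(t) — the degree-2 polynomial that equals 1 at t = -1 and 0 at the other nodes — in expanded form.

L_1(t) = (t + 3)(t - 1) / [(2)·(-2)]
       = (t^2 + 2t - 3) / (-4)

L_1(t) = -(1/4)t^2 - (1/2)t + 3/4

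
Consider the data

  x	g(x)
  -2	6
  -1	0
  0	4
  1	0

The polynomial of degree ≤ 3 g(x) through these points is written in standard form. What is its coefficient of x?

3

Build the Lagrange basis polynomials:
L_0(x) = (x + 1)x(x - 1) / [-6] = -(1/6)x^3 + (1/6)x
L_1(x) = (x + 2)x(x - 1) / [2] = (1/2)x^3 + (1/2)x^2 - x
L_2(x) = (x + 2)(x + 1)(x - 1) / [-2] = -(1/2)x^3 - x^2 + (1/2)x + 1
L_3(x) = (x + 2)(x + 1)x / [6] = (1/6)x^3 + (1/2)x^2 + (1/3)x
g(x) = 6·L_0 + 0·L_1 + 4·L_2 + 0·L_3
Only the coefficient of x is needed; take it from each L_i and combine:
6·(1/6) + 0·(-1) + 4·(1/2) + 0·(1/3) = 3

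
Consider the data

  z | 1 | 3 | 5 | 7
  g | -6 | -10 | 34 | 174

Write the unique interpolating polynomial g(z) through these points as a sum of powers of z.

g(z) = z^3 - 3z^2 - 3z - 1

L_0(z) = (z - 3)(z - 5)(z - 7) / [-48] = -(1/48)z^3 + (5/16)z^2 - (71/48)z + 35/16
L_1(z) = (z - 1)(z - 5)(z - 7) / [16] = (1/16)z^3 - (13/16)z^2 + (47/16)z - 35/16
L_2(z) = (z - 1)(z - 3)(z - 7) / [-16] = -(1/16)z^3 + (11/16)z^2 - (31/16)z + 21/16
L_3(z) = (z - 1)(z - 3)(z - 5) / [48] = (1/48)z^3 - (3/16)z^2 + (23/48)z - 5/16
g(z) = (-6)·L_0 + (-10)·L_1 + 34·L_2 + 174·L_3
  (-6)·L_0(z) = (1/8)z^3 - (15/8)z^2 + (71/8)z - 105/8
  (-10)·L_1(z) = -(5/8)z^3 + (65/8)z^2 - (235/8)z + 175/8
  34·L_2(z) = -(17/8)z^3 + (187/8)z^2 - (527/8)z + 357/8
  174·L_3(z) = (29/8)z^3 - (261/8)z^2 + (667/8)z - 435/8
Adding term by term: z^3 - 3z^2 - 3z - 1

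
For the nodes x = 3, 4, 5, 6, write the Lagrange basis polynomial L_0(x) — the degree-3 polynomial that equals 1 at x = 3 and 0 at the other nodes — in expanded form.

L_0(x) = -(1/6)x^3 + (5/2)x^2 - (37/3)x + 20

L_0(x) = (x - 4)(x - 5)(x - 6) / [(-1)·(-2)·(-3)]
       = (x^3 - 15x^2 + 74x - 120) / (-6)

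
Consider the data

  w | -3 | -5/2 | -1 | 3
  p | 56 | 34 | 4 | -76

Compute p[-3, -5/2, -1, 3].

p[-3,-5/2] = (34 - 56) / (-5/2 - (-3)) = -44
p[-5/2,-1] = (4 - 34) / (-1 - (-5/2)) = -20
p[-1,3] = (-76 - 4) / (3 - (-1)) = -20
p[-3,-5/2,-1] = (-20 - (-44)) / (-1 - (-3)) = 12
p[-5/2,-1,3] = (-20 - (-20)) / (3 - (-5/2)) = 0
p[-3,-5/2,-1,3] = (0 - 12) / (3 - (-3)) = -2

-2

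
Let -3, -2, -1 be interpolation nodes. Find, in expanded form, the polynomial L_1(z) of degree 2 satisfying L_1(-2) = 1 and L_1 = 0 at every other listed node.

L_1(z) = -z^2 - 4z - 3

L_1(z) = (z + 3)(z + 1) / [(1)·(-1)]
       = (z^2 + 4z + 3) / (-1)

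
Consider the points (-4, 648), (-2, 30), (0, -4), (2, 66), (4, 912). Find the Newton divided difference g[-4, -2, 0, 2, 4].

g[-4,-2] = (30 - 648) / (-2 - (-4)) = -309
g[-2,0] = (-4 - 30) / (0 - (-2)) = -17
g[0,2] = (66 - (-4)) / (2 - 0) = 35
g[2,4] = (912 - 66) / (4 - 2) = 423
g[-4,-2,0] = (-17 - (-309)) / (0 - (-4)) = 73
g[-2,0,2] = (35 - (-17)) / (2 - (-2)) = 13
g[0,2,4] = (423 - 35) / (4 - 0) = 97
g[-4,-2,0,2] = (13 - 73) / (2 - (-4)) = -10
g[-2,0,2,4] = (97 - 13) / (4 - (-2)) = 14
g[-4,-2,0,2,4] = (14 - (-10)) / (4 - (-4)) = 3

3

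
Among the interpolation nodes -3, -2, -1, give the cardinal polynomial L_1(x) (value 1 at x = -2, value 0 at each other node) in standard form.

L_1(x) = -x^2 - 4x - 3

L_1(x) = (x + 3)(x + 1) / [(1)·(-1)]
       = (x^2 + 4x + 3) / (-1)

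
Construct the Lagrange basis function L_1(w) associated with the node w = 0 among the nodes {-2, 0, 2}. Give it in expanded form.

L_1(w) = -(1/4)w^2 + 1

L_1(w) = (w + 2)(w - 2) / [(2)·(-2)]
       = (w^2 - 4) / (-4)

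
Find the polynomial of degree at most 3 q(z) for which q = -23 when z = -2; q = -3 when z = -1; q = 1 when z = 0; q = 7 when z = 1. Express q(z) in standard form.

L_0(z) = (z + 1)z(z - 1) / [-6] = -(1/6)z^3 + (1/6)z
L_1(z) = (z + 2)z(z - 1) / [2] = (1/2)z^3 + (1/2)z^2 - z
L_2(z) = (z + 2)(z + 1)(z - 1) / [-2] = -(1/2)z^3 - z^2 + (1/2)z + 1
L_3(z) = (z + 2)(z + 1)z / [6] = (1/6)z^3 + (1/2)z^2 + (1/3)z
q(z) = (-23)·L_0 + (-3)·L_1 + 1·L_2 + 7·L_3
  (-23)·L_0(z) = (23/6)z^3 - (23/6)z
  (-3)·L_1(z) = -(3/2)z^3 - (3/2)z^2 + 3z
  1·L_2(z) = -(1/2)z^3 - z^2 + (1/2)z + 1
  7·L_3(z) = (7/6)z^3 + (7/2)z^2 + (7/3)z
Adding term by term: 3z^3 + z^2 + 2z + 1

q(z) = 3z^3 + z^2 + 2z + 1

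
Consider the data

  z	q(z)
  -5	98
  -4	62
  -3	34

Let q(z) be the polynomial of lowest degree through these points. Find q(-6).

142

Evaluate each Lagrange basis at z = -6:
L_0(-6) = (-2)·(-3)/[(-1)·(-2)] = 3
L_1(-6) = (-1)·(-3)/[(1)·(-1)] = -3
L_2(-6) = (-1)·(-2)/[(2)·(1)] = 1
Sum: 98·(3) + 62·(-3) + 34·(1) = 142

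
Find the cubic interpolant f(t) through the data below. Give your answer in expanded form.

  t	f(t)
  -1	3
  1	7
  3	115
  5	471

Newton's divided differences:
f[-1,1] = (7 - 3) / (1 - (-1)) = 2
f[1,3] = (115 - 7) / (3 - 1) = 54
f[3,5] = (471 - 115) / (5 - 3) = 178
f[-1,1,3] = (54 - 2) / (3 - (-1)) = 13
f[1,3,5] = (178 - 54) / (5 - 1) = 31
f[-1,1,3,5] = (31 - 13) / (5 - (-1)) = 3
f(t) = 3 + 2·(t + 1) + 13·(t + 1)(t - 1) + 3·(t + 1)(t - 1)(t - 3)
Expanding: f(t) = 3t^3 + 4t^2 - t + 1

f(t) = 3t^3 + 4t^2 - t + 1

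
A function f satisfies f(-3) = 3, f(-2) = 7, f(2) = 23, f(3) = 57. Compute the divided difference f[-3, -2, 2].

f[-3,-2] = (7 - 3) / (-2 - (-3)) = 4
f[-2,2] = (23 - 7) / (2 - (-2)) = 4
f[-3,-2,2] = (4 - 4) / (2 - (-3)) = 0

0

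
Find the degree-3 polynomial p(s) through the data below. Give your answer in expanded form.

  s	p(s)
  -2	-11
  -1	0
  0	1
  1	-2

Build the Lagrange basis polynomials:
L_0(s) = (s + 1)s(s - 1) / [-6] = -(1/6)s^3 + (1/6)s
L_1(s) = (s + 2)s(s - 1) / [2] = (1/2)s^3 + (1/2)s^2 - s
L_2(s) = (s + 2)(s + 1)(s - 1) / [-2] = -(1/2)s^3 - s^2 + (1/2)s + 1
L_3(s) = (s + 2)(s + 1)s / [6] = (1/6)s^3 + (1/2)s^2 + (1/3)s
p(s) = (-11)·L_0 + 0·L_1 + 1·L_2 + (-2)·L_3
  (-11)·L_0(s) = (11/6)s^3 - (11/6)s
  0·L_1(s) = 0
  1·L_2(s) = -(1/2)s^3 - s^2 + (1/2)s + 1
  (-2)·L_3(s) = -(1/3)s^3 - s^2 - (2/3)s
Adding term by term: s^3 - 2s^2 - 2s + 1

p(s) = s^3 - 2s^2 - 2s + 1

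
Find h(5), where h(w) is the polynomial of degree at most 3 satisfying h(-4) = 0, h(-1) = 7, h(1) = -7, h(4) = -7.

42/5

L_0(5) = (6)·(4)·(1)/[(-3)·(-5)·(-8)] = -1/5
L_1(5) = (9)·(4)·(1)/[(3)·(-2)·(-5)] = 6/5
L_2(5) = (9)·(6)·(1)/[(5)·(2)·(-3)] = -9/5
L_3(5) = (9)·(6)·(4)/[(8)·(5)·(3)] = 9/5
Sum: 0 + 7·(6/5) + (-7)·(-9/5) + (-7)·(9/5) = 42/5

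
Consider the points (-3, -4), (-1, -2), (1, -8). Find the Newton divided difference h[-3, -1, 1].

h[-3,-1] = (-2 - (-4)) / (-1 - (-3)) = 1
h[-1,1] = (-8 - (-2)) / (1 - (-1)) = -3
h[-3,-1,1] = (-3 - 1) / (1 - (-3)) = -1

-1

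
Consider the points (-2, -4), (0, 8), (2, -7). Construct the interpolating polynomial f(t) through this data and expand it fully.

Build the Lagrange basis polynomials:
L_0(t) = t(t - 2) / [8] = (1/8)t^2 - (1/4)t
L_1(t) = (t + 2)(t - 2) / [-4] = -(1/4)t^2 + 1
L_2(t) = (t + 2)t / [8] = (1/8)t^2 + (1/4)t
f(t) = (-4)·L_0 + 8·L_1 + (-7)·L_2
  (-4)·L_0(t) = -(1/2)t^2 + t
  8·L_1(t) = -2t^2 + 8
  (-7)·L_2(t) = -(7/8)t^2 - (7/4)t
Adding term by term: -(27/8)t^2 - (3/4)t + 8

f(t) = -(27/8)t^2 - (3/4)t + 8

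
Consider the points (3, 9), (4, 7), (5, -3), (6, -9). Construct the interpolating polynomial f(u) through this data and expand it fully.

Newton's divided differences:
f[3,4] = (7 - 9) / (4 - 3) = -2
f[4,5] = (-3 - 7) / (5 - 4) = -10
f[5,6] = (-9 - (-3)) / (6 - 5) = -6
f[3,4,5] = (-10 - (-2)) / (5 - 3) = -4
f[4,5,6] = (-6 - (-10)) / (6 - 4) = 2
f[3,4,5,6] = (2 - (-4)) / (6 - 3) = 2
f(u) = 9 + (-2)·(u - 3) + (-4)·(u - 3)(u - 4) + 2·(u - 3)(u - 4)(u - 5)
Expanding: f(u) = 2u^3 - 28u^2 + 120u - 153

f(u) = 2u^3 - 28u^2 + 120u - 153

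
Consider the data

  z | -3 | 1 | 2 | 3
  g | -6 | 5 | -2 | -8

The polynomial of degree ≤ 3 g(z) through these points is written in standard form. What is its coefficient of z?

Build the Lagrange basis polynomials:
L_0(z) = (z - 1)(z - 2)(z - 3) / [-120] = -(1/120)z^3 + (1/20)z^2 - (11/120)z + 1/20
L_1(z) = (z + 3)(z - 2)(z - 3) / [8] = (1/8)z^3 - (1/4)z^2 - (9/8)z + 9/4
L_2(z) = (z + 3)(z - 1)(z - 3) / [-5] = -(1/5)z^3 + (1/5)z^2 + (9/5)z - 9/5
L_3(z) = (z + 3)(z - 1)(z - 2) / [12] = (1/12)z^3 - (7/12)z + 1/2
g(z) = (-6)·L_0 + 5·L_1 + (-2)·L_2 + (-8)·L_3
Only the coefficient of z is needed; take it from each L_i and combine:
(-6)·(-11/120) + 5·(-9/8) + (-2)·(9/5) + (-8)·(-7/12) = -481/120

-481/120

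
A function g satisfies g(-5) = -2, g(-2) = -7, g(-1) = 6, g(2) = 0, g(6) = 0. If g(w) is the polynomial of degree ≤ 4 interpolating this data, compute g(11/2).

L_0(11/2) = (15/2)·(13/2)·(7/2)·(-1/2)/[(-3)·(-4)·(-7)·(-11)] = -65/704
L_1(11/2) = (21/2)·(13/2)·(7/2)·(-1/2)/[(3)·(-1)·(-4)·(-8)] = 637/512
L_2(11/2) = (21/2)·(15/2)·(7/2)·(-1/2)/[(4)·(1)·(-3)·(-7)] = -105/64
L_3(11/2) = (21/2)·(15/2)·(13/2)·(-1/2)/[(7)·(4)·(3)·(-4)] = 195/256
L_4(11/2) = (21/2)·(15/2)·(13/2)·(7/2)/[(11)·(8)·(7)·(4)] = 4095/5632
Sum: (-2)·(-65/704) + (-7)·(637/512) + 6·(-105/64) + 0 + 0 = -103449/5632

-103449/5632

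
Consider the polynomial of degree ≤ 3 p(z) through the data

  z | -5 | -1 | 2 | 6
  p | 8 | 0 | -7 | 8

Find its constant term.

Build the Lagrange basis polynomials:
L_0(z) = (z + 1)(z - 2)(z - 6) / [-308] = -(1/308)z^3 + (1/44)z^2 - (1/77)z - 3/77
L_1(z) = (z + 5)(z - 2)(z - 6) / [84] = (1/84)z^3 - (1/28)z^2 - (1/3)z + 5/7
L_2(z) = (z + 5)(z + 1)(z - 6) / [-84] = -(1/84)z^3 + (31/84)z + 5/14
L_3(z) = (z + 5)(z + 1)(z - 2) / [308] = (1/308)z^3 + (1/77)z^2 - (1/44)z - 5/154
p(z) = 8·L_0 + 0·L_1 + (-7)·L_2 + 8·L_3
Only the constant term is needed; take it from each L_i and combine:
8·(-3/77) + 0·(5/7) + (-7)·(5/14) + 8·(-5/154) = -43/14

-43/14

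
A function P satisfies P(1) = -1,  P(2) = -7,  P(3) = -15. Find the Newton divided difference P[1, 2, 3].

P[1,2] = (-7 - (-1)) / (2 - 1) = -6
P[2,3] = (-15 - (-7)) / (3 - 2) = -8
P[1,2,3] = (-8 - (-6)) / (3 - 1) = -1

-1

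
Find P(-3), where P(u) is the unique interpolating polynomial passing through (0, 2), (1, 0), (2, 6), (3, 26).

-4

Evaluate each Lagrange basis at u = -3:
L_0(-3) = (-4)·(-5)·(-6)/[(-1)·(-2)·(-3)] = 20
L_1(-3) = (-3)·(-5)·(-6)/[(1)·(-1)·(-2)] = -45
L_2(-3) = (-3)·(-4)·(-6)/[(2)·(1)·(-1)] = 36
L_3(-3) = (-3)·(-4)·(-5)/[(3)·(2)·(1)] = -10
Sum: 2·(20) + 0 + 6·(36) + 26·(-10) = -4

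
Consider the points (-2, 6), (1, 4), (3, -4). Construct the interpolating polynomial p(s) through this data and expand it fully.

p(s) = -(2/3)s^2 - (4/3)s + 6

Newton's divided differences:
p[-2,1] = (4 - 6) / (1 - (-2)) = -2/3
p[1,3] = (-4 - 4) / (3 - 1) = -4
p[-2,1,3] = (-4 - (-2/3)) / (3 - (-2)) = -2/3
p(s) = 6 + (-2/3)·(s + 2) + (-2/3)·(s + 2)(s - 1)
Expanding: p(s) = -(2/3)s^2 - (4/3)s + 6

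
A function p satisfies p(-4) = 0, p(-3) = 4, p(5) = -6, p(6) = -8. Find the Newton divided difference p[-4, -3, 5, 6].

p[-4,-3] = (4 - 0) / (-3 - (-4)) = 4
p[-3,5] = (-6 - 4) / (5 - (-3)) = -5/4
p[5,6] = (-8 - (-6)) / (6 - 5) = -2
p[-4,-3,5] = (-5/4 - 4) / (5 - (-4)) = -7/12
p[-3,5,6] = (-2 - (-5/4)) / (6 - (-3)) = -1/12
p[-4,-3,5,6] = (-1/12 - (-7/12)) / (6 - (-4)) = 1/20

1/20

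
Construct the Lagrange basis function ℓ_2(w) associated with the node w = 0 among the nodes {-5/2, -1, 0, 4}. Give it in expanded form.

ℓ_2(w) = -(1/10)w^3 + (1/20)w^2 + (23/20)w + 1

ℓ_2(w) = (w + 5/2)(w + 1)(w - 4) / [(5/2)·(1)·(-4)]
       = (w^3 - (1/2)w^2 - (23/2)w - 10) / (-10)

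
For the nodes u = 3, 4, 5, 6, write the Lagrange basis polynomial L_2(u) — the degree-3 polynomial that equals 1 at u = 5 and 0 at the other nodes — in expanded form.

L_2(u) = -(1/2)u^3 + (13/2)u^2 - 27u + 36

L_2(u) = (u - 3)(u - 4)(u - 6) / [(2)·(1)·(-1)]
       = (u^3 - 13u^2 + 54u - 72) / (-2)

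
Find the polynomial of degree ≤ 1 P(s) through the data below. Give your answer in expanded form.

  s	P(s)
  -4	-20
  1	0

Build the Lagrange basis polynomials:
L_0(s) = (s - 1) / [-5] = -(1/5)s + 1/5
L_1(s) = (s + 4) / [5] = (1/5)s + 4/5
P(s) = (-20)·L_0 + 0·L_1
  (-20)·L_0(s) = 4s - 4
  0·L_1(s) = 0
Adding term by term: 4s - 4

P(s) = 4s - 4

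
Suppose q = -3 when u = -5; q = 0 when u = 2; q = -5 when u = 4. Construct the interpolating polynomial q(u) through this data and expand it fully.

Build the Lagrange basis polynomials:
L_0(u) = (u - 2)(u - 4) / [63] = (1/63)u^2 - (2/21)u + 8/63
L_1(u) = (u + 5)(u - 4) / [-14] = -(1/14)u^2 - (1/14)u + 10/7
L_2(u) = (u + 5)(u - 2) / [18] = (1/18)u^2 + (1/6)u - 5/9
q(u) = (-3)·L_0 + 0·L_1 + (-5)·L_2
  (-3)·L_0(u) = -(1/21)u^2 + (2/7)u - 8/21
  0·L_1(u) = 0
  (-5)·L_2(u) = -(5/18)u^2 - (5/6)u + 25/9
Adding term by term: -(41/126)u^2 - (23/42)u + 151/63

q(u) = -(41/126)u^2 - (23/42)u + 151/63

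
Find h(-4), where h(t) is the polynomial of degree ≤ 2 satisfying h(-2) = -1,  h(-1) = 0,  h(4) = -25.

-9

Evaluate each Lagrange basis at t = -4:
L_0(-4) = (-3)·(-8)/[(-1)·(-6)] = 4
L_1(-4) = (-2)·(-8)/[(1)·(-5)] = -16/5
L_2(-4) = (-2)·(-3)/[(6)·(5)] = 1/5
Sum: (-1)·(4) + 0 + (-25)·(1/5) = -9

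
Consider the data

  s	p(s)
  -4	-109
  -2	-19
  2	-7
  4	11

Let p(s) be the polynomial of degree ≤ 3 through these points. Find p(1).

-4

Using Newton's divided-difference form:
p[-4,-2] = (-19 - (-109)) / (-2 - (-4)) = 45
p[-2,2] = (-7 - (-19)) / (2 - (-2)) = 3
p[2,4] = (11 - (-7)) / (4 - 2) = 9
p[-4,-2,2] = (3 - 45) / (2 - (-4)) = -7
p[-2,2,4] = (9 - 3) / (4 - (-2)) = 1
p[-4,-2,2,4] = (1 - (-7)) / (4 - (-4)) = 1
p(1) = -109 + 45·(5) + (-7)·(5)·(3) + 1·(5)·(3)·(-1) = -4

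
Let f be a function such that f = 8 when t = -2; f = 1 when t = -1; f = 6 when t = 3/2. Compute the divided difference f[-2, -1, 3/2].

f[-2,-1] = (1 - 8) / (-1 - (-2)) = -7
f[-1,3/2] = (6 - 1) / (3/2 - (-1)) = 2
f[-2,-1,3/2] = (2 - (-7)) / (3/2 - (-2)) = 18/7

18/7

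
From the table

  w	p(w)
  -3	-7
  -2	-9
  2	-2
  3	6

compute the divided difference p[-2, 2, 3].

p[-2,2] = (-2 - (-9)) / (2 - (-2)) = 7/4
p[2,3] = (6 - (-2)) / (3 - 2) = 8
p[-2,2,3] = (8 - 7/4) / (3 - (-2)) = 5/4

5/4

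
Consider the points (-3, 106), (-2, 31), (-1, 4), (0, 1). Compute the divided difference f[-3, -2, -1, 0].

f[-3,-2] = (31 - 106) / (-2 - (-3)) = -75
f[-2,-1] = (4 - 31) / (-1 - (-2)) = -27
f[-1,0] = (1 - 4) / (0 - (-1)) = -3
f[-3,-2,-1] = (-27 - (-75)) / (-1 - (-3)) = 24
f[-2,-1,0] = (-3 - (-27)) / (0 - (-2)) = 12
f[-3,-2,-1,0] = (12 - 24) / (0 - (-3)) = -4

-4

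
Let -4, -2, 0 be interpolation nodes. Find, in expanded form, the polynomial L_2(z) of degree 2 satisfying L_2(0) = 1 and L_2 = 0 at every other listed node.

L_2(z) = (1/8)z^2 + (3/4)z + 1

L_2(z) = (z + 4)(z + 2) / [(4)·(2)]
       = (z^2 + 6z + 8) / (8)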